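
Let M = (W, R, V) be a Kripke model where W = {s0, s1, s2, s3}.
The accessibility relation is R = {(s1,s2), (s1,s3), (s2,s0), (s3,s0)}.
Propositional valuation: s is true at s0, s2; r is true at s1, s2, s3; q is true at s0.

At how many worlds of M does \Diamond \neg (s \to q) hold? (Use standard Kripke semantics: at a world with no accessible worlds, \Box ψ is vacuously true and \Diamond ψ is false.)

Recall that \Diamond ψ holds at a world iff ψ holds at some accessible world.
Let φ = \Diamond \neg (s \to q). Evaluate φ at each world:
  s0 (successors ∅): φ is false.
  s1 (successors {s2, s3}): φ is true.
  s2 (successors {s0}): φ is false.
  s3 (successors {s0}): φ is false.
For instance, at s2:
  At s2: \Diamond \neg (s \to q) requires \neg (s \to q) at some successor in {s0}.
    At s0: \neg (s \to q) is false.
  So \Diamond \neg (s \to q) is false at s2.
Satisfying worlds: {s1}

1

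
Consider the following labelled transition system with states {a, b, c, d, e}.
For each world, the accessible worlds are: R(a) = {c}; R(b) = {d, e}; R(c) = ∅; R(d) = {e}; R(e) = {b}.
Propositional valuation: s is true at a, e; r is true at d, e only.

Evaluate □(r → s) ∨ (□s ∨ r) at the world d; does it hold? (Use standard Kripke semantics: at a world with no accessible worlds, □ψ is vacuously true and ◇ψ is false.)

Yes

At d: □(r → s) is true, □s ∨ r is true, so □(r → s) ∨ (□s ∨ r) is true.
  At d: □(r → s) requires r → s at every successor {e}.
    At e: r → s is true.
  So □(r → s) is true at d.
  At d: □s is true, r is true, so □s ∨ r is true.
    At d: □s requires s at every successor {e}.
      At e: s is true.
    So □s is true at d.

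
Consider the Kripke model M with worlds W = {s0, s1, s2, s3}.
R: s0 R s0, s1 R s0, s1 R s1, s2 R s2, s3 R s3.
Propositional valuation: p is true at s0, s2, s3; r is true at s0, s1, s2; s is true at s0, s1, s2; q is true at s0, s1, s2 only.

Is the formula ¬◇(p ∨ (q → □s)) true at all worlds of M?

No

Let φ = ¬◇(p ∨ (q → □s)). Evaluate φ at each world:
  s0 (successors {s0}): φ is false.
  s1 (successors {s0, s1}): φ is false.
  s2 (successors {s2}): φ is false.
  s3 (successors {s3}): φ is false.
Detail at s0 (counterexample):
  At s0: ◇(p ∨ (q → □s)) is true, so ¬◇(p ∨ (q → □s)) is false.
    At s0: ◇(p ∨ (q → □s)) requires p ∨ (q → □s) at some successor in {s0}.
      p ∨ (q → □s) holds at s0, so ◇(p ∨ (q → □s)) is true at s0.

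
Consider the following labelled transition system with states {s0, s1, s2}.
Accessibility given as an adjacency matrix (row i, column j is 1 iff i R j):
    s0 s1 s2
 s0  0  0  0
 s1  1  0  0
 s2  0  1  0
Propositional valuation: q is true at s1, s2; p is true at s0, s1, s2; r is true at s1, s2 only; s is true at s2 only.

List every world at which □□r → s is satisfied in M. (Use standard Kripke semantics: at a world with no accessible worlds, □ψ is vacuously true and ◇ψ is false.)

s2

Let φ = □□r → s. Evaluate φ at each world:
  s0 (successors ∅): φ is false.
  s1 (successors {s0}): φ is false.
  s2 (successors {s1}): φ is true.
For instance, at s1:
  At s1: □□r is true, s is false, so □□r → s is false.
    At s1: □□r requires □r at every successor {s0}.
      At s0: □r is true.
    So □□r is true at s1.
Satisfying worlds: {s2}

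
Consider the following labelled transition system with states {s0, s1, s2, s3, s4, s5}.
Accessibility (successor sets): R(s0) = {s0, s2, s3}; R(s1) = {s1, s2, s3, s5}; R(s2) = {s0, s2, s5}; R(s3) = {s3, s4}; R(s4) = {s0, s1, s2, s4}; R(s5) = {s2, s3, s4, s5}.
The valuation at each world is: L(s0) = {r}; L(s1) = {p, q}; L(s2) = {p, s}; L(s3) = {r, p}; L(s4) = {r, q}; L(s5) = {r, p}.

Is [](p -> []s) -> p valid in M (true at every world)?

Let φ = [](p -> []s) -> p. Evaluate φ at each world:
  s0 (successors {s0, s2, s3}): φ is true.
  s1 (successors {s1, s2, s3, s5}): φ is true.
  s2 (successors {s0, s2, s5}): φ is true.
  s3 (successors {s3, s4}): φ is true.
  s4 (successors {s0, s1, s2, s4}): φ is true.
  s5 (successors {s2, s3, s4, s5}): φ is true.
For instance, at s3:
  At s3: [](p -> []s) is false, p is true, so [](p -> []s) -> p is true.
    At s3: [](p -> []s) requires p -> []s at every successor {s3, s4}.
      p -> []s fails at s3, so [](p -> []s) is false at s3.

Yes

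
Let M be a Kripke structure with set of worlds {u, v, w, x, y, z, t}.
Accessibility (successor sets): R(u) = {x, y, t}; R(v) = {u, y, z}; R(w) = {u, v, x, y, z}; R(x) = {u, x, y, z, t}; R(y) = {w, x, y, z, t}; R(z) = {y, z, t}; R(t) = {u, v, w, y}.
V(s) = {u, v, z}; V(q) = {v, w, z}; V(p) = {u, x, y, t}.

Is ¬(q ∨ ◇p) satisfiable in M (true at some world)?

Let φ = ¬(q ∨ ◇p). Evaluate φ at each world:
  u (successors {x, y, t}): φ is false.
  v (successors {u, y, z}): φ is false.
  w (successors {u, v, x, y, z}): φ is false.
  x (successors {u, x, y, z, t}): φ is false.
  y (successors {w, x, y, z, t}): φ is false.
  z (successors {y, z, t}): φ is false.
  t (successors {u, v, w, y}): φ is false.
For instance, at u:
  At u: q ∨ ◇p is true, so ¬(q ∨ ◇p) is false.
    At u: q is false, ◇p is true, so q ∨ ◇p is true.
      At u: ◇p requires p at some successor in {x, y, t}.
        p holds at x, so ◇p is true at u.

No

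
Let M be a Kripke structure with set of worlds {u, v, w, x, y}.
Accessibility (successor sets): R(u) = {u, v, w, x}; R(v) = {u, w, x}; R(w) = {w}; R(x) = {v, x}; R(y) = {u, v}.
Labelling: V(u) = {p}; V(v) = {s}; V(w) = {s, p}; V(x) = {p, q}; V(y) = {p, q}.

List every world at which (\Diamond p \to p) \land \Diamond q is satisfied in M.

u, x

Let φ = (\Diamond p \to p) \land \Diamond q. Evaluate φ at each world:
  u (successors {u, v, w, x}): φ is true.
  v (successors {u, w, x}): φ is false.
  w (successors {w}): φ is false.
  x (successors {v, x}): φ is true.
  y (successors {u, v}): φ is false.
For instance, at v:
  At v: \Diamond p \to p is false, \Diamond q is true, so (\Diamond p \to p) \land \Diamond q is false.
    At v: \Diamond p is true, p is false, so \Diamond p \to p is false.
      At v: \Diamond p requires p at some successor in {u, w, x}.
        p holds at u, so \Diamond p is true at v.
    At v: \Diamond q requires q at some successor in {u, w, x}.
      q holds at x, so \Diamond q is true at v.
Satisfying worlds: {u, x}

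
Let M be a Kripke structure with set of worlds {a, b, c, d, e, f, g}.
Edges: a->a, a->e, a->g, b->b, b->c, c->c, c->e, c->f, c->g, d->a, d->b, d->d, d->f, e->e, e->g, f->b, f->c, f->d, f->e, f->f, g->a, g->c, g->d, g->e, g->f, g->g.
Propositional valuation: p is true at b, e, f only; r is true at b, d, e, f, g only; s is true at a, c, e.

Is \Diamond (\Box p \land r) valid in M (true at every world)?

No

Let φ = \Diamond (\Box p \land r). Evaluate φ at each world:
  a (successors {a, e, g}): φ is false.
  b (successors {b, c}): φ is false.
  c (successors {c, e, f, g}): φ is false.
  d (successors {a, b, d, f}): φ is false.
  e (successors {e, g}): φ is false.
  f (successors {b, c, d, e, f}): φ is false.
  g (successors {a, c, d, e, f, g}): φ is false.
Detail at a (counterexample):
  At a: \Diamond (\Box p \land r) requires \Box p \land r at some successor in {a, e, g}.
    At a: \Box p \land r is false.
    At e: \Box p \land r is false.
    At g: \Box p \land r is false.
  So \Diamond (\Box p \land r) is false at a.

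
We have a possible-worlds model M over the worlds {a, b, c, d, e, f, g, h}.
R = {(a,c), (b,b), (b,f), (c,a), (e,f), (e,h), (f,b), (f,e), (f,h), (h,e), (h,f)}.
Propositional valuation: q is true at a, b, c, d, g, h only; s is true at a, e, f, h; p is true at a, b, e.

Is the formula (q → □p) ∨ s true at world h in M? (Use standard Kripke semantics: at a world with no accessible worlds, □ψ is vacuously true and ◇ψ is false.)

Recall that □ψ holds at a world iff ψ holds at every accessible world, and ◇ψ holds iff ψ holds at some accessible world.
At h: q → □p is false, s is true, so (q → □p) ∨ s is true.
  At h: q is true, □p is false, so q → □p is false.
    At h: □p requires p at every successor {e, f}.
      p fails at f, so □p is false at h.

Yes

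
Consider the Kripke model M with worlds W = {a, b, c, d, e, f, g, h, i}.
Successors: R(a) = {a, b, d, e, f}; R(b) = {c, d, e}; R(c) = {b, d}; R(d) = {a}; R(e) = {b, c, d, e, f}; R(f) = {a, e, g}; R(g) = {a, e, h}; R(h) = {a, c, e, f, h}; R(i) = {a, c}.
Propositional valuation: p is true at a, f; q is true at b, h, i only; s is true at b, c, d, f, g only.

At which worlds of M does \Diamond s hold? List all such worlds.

Let φ = \Diamond s. Evaluate φ at each world:
  a (successors {a, b, d, e, f}): φ is true.
  b (successors {c, d, e}): φ is true.
  c (successors {b, d}): φ is true.
  d (successors {a}): φ is false.
  e (successors {b, c, d, e, f}): φ is true.
  f (successors {a, e, g}): φ is true.
  g (successors {a, e, h}): φ is false.
  h (successors {a, c, e, f, h}): φ is true.
  i (successors {a, c}): φ is true.
For instance, at a:
  At a: \Diamond s requires s at some successor in {a, b, d, e, f}.
    s holds at b, so \Diamond s is true at a.
Satisfying worlds: {a, b, c, e, f, h, i}

a, b, c, e, f, h, i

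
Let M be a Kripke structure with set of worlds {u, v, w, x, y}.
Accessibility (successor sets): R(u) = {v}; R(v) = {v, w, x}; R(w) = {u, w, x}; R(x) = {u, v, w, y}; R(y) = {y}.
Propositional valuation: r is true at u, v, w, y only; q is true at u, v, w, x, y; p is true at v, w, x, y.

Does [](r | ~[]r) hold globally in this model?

Let φ = [](r | ~[]r). Evaluate φ at each world:
  u (successors {v}): φ is true.
  v (successors {v, w, x}): φ is false.
  w (successors {u, w, x}): φ is false.
  x (successors {u, v, w, y}): φ is true.
  y (successors {y}): φ is true.
Detail at v (counterexample):
  At v: [](r | ~[]r) requires r | ~[]r at every successor {v, w, x}.
    r | ~[]r fails at x, so [](r | ~[]r) is false at v.
      At x: r is false, ~[]r is false, so r | ~[]r is false.

No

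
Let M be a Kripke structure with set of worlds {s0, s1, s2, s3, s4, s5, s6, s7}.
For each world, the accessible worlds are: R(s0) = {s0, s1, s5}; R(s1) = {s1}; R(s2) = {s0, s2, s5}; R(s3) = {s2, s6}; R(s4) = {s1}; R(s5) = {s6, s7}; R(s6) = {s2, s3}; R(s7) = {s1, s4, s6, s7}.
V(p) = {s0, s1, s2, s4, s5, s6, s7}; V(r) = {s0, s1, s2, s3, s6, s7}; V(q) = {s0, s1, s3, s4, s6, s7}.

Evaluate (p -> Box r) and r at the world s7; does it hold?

Recall that Box ψ holds at a world iff ψ holds at every accessible world, and Dia ψ holds iff ψ holds at some accessible world.
At s7: p -> Box r is false, r is true, so (p -> Box r) and r is false.
  At s7: p is true, Box r is false, so p -> Box r is false.
    At s7: Box r requires r at every successor {s1, s4, s6, s7}.
      r fails at s4, so Box r is false at s7.

No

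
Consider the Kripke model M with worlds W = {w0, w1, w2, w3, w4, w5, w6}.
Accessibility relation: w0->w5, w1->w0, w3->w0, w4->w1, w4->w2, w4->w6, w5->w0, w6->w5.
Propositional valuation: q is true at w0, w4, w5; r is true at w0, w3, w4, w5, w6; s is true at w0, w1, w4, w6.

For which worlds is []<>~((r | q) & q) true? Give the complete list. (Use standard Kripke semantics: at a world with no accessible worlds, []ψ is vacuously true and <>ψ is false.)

w2

Let φ = []<>~((r | q) & q). Evaluate φ at each world:
  w0 (successors {w5}): φ is false.
  w1 (successors {w0}): φ is false.
  w2 (successors ∅): φ is true.
  w3 (successors {w0}): φ is false.
  w4 (successors {w1, w2, w6}): φ is false.
  w5 (successors {w0}): φ is false.
  w6 (successors {w5}): φ is false.
For instance, at w3:
  At w3: []<>~((r | q) & q) requires <>~((r | q) & q) at every successor {w0}.
    <>~((r | q) & q) fails at w0, so []<>~((r | q) & q) is false at w3.
      At w0: <>~((r | q) & q) requires ~((r | q) & q) at some successor in {w5}.
        At w5: ~((r | q) & q) is false.
      So <>~((r | q) & q) is false at w0.
Satisfying worlds: {w2}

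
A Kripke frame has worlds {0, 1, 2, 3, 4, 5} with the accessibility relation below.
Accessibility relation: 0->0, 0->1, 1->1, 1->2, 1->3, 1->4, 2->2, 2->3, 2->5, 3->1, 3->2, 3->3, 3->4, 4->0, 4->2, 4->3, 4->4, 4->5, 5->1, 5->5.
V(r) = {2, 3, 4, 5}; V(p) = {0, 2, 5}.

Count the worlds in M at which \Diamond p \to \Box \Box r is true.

0

Let φ = \Diamond p \to \Box \Box r. Evaluate φ at each world:
  0 (successors {0, 1}): φ is false.
  1 (successors {1, 2, 3, 4}): φ is false.
  2 (successors {2, 3, 5}): φ is false.
  3 (successors {1, 2, 3, 4}): φ is false.
  4 (successors {0, 2, 3, 4, 5}): φ is false.
  5 (successors {1, 5}): φ is false.
For instance, at 4:
  At 4: \Diamond p is true, \Box \Box r is false, so \Diamond p \to \Box \Box r is false.
    At 4: \Diamond p requires p at some successor in {0, 2, 3, 4, 5}.
      p holds at 0, so \Diamond p is true at 4.
    At 4: \Box \Box r requires \Box r at every successor {0, 2, 3, 4, 5}.
      \Box r fails at 0, so \Box \Box r is false at 4.
Satisfying worlds: none.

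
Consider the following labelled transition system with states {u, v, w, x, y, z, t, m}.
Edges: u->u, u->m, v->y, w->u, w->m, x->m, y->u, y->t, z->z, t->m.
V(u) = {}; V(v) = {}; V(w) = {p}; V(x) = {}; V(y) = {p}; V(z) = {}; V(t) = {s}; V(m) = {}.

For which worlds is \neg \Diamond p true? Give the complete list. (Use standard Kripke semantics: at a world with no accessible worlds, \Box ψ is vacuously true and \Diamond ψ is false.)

Recall that \Diamond ψ holds at a world iff ψ holds at some accessible world.
Let φ = \neg \Diamond p. Evaluate φ at each world:
  u (successors {u, m}): φ is true.
  v (successors {y}): φ is false.
  w (successors {u, m}): φ is true.
  x (successors {m}): φ is true.
  y (successors {u, t}): φ is true.
  z (successors {z}): φ is true.
  t (successors {m}): φ is true.
  m (successors ∅): φ is true.
For instance, at w:
  At w: \Diamond p is false, so \neg \Diamond p is true.
    At w: \Diamond p requires p at some successor in {u, m}.
      At u: p is false.
      At m: p is false.
    So \Diamond p is false at w.
Satisfying worlds: {u, w, x, y, z, t, m}

u, w, x, y, z, t, m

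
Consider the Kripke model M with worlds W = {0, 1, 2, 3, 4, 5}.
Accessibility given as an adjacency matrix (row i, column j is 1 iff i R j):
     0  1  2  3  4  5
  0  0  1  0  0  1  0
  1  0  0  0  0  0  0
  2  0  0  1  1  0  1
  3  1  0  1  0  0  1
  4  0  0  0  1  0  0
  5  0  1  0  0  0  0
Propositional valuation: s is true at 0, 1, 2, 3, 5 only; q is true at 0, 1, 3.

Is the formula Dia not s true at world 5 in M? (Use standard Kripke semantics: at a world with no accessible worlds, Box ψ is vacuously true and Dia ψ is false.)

At 5: Dia not s requires not s at some successor in {1}.
  At 1: not s is false.
So Dia not s is false at 5.

No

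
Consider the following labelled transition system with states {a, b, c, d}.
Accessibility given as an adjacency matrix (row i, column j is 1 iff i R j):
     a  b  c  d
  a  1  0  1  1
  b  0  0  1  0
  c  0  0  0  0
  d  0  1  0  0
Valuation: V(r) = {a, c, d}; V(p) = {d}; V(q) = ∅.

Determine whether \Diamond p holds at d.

No

At d: \Diamond p requires p at some successor in {b}.
  At b: p is false.
So \Diamond p is false at d.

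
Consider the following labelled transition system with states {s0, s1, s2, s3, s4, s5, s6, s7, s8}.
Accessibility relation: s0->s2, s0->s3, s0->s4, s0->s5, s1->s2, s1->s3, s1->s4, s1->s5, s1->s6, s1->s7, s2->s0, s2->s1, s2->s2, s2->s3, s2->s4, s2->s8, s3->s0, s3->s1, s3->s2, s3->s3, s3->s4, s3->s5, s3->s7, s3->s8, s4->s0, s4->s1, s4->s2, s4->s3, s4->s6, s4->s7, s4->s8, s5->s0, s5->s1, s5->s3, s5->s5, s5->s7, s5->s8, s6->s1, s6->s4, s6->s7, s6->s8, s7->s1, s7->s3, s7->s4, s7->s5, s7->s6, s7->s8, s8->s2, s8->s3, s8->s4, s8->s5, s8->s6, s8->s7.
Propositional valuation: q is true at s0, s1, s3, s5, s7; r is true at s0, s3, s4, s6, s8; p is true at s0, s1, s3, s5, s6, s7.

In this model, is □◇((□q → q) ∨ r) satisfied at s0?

At s0: □◇((□q → q) ∨ r) requires ◇((□q → q) ∨ r) at every successor {s2, s3, s4, s5}.
  At s2: ◇((□q → q) ∨ r) is true.
  At s3: ◇((□q → q) ∨ r) is true.
  At s4: ◇((□q → q) ∨ r) is true.
  At s5: ◇((□q → q) ∨ r) is true.
So □◇((□q → q) ∨ r) is true at s0.

Yes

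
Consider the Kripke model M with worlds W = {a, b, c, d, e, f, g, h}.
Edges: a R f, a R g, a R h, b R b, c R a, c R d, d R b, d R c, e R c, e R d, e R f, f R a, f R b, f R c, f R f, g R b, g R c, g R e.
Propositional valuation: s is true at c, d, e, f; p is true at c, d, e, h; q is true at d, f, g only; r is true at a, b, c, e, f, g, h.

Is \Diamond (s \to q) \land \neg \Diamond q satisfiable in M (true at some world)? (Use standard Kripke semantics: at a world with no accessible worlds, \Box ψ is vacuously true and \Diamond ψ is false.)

Yes

Let φ = \Diamond (s \to q) \land \neg \Diamond q. Evaluate φ at each world:
  a (successors {f, g, h}): φ is false.
  b (successors {b}): φ is true.
  c (successors {a, d}): φ is false.
  d (successors {b, c}): φ is true.
  e (successors {c, d, f}): φ is false.
  f (successors {a, b, c, f}): φ is false.
  g (successors {b, c, e}): φ is true.
  h (successors ∅): φ is false.
Detail at b (witness):
  At b: \Diamond (s \to q) is true, \neg \Diamond q is true, so \Diamond (s \to q) \land \neg \Diamond q is true.
    At b: \Diamond (s \to q) requires s \to q at some successor in {b}.
      s \to q holds at b, so \Diamond (s \to q) is true at b.
    At b: \Diamond q is false, so \neg \Diamond q is true.
      At b: \Diamond q requires q at some successor in {b}.
        At b: q is false.
      So \Diamond q is false at b.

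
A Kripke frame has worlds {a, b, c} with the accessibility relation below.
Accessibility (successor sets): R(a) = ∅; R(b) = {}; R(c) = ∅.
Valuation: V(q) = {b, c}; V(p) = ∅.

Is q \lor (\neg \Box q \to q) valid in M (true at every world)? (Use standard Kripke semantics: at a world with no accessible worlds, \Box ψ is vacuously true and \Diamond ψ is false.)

Yes

Let φ = q \lor (\neg \Box q \to q). Evaluate φ at each world:
  a (successors ∅): φ is true.
  b (successors ∅): φ is true.
  c (successors ∅): φ is true.
For instance, at a:
  At a: q is false, \neg \Box q \to q is true, so q \lor (\neg \Box q \to q) is true.
    At a: \neg \Box q is false, q is false, so \neg \Box q \to q is true.
      At a: \Box q is true, so \neg \Box q is false.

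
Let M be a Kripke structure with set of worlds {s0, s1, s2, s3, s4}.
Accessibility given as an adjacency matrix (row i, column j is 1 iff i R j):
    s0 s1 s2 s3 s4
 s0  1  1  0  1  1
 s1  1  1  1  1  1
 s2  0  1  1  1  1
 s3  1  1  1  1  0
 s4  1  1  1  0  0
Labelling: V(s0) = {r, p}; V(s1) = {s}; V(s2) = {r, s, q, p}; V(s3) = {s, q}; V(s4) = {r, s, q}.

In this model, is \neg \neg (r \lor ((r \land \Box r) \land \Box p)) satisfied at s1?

Recall that \Box ψ holds at a world iff ψ holds at every accessible world, and \Diamond ψ holds iff ψ holds at some accessible world.
At s1: \neg (r \lor ((r \land \Box r) \land \Box p)) is true, so \neg \neg (r \lor ((r \land \Box r) \land \Box p)) is false.
  At s1: r \lor ((r \land \Box r) \land \Box p) is false, so \neg (r \lor ((r \land \Box r) \land \Box p)) is true.
    At s1: r is false, (r \land \Box r) \land \Box p is false, so r \lor ((r \land \Box r) \land \Box p) is false.
      At s1: r \land \Box r is false, \Box p is false, so (r \land \Box r) \land \Box p is false.

No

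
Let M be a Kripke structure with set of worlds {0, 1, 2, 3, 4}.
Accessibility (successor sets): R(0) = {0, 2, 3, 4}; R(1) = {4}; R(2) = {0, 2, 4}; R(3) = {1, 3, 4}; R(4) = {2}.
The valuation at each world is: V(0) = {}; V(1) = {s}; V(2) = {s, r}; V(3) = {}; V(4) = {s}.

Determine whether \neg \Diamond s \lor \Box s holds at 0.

At 0: \neg \Diamond s is false, \Box s is false, so \neg \Diamond s \lor \Box s is false.
  At 0: \Diamond s is true, so \neg \Diamond s is false.
    At 0: \Diamond s requires s at some successor in {0, 2, 3, 4}.
      s holds at 2, so \Diamond s is true at 0.
  At 0: \Box s requires s at every successor {0, 2, 3, 4}.
    s fails at 0, so \Box s is false at 0.

No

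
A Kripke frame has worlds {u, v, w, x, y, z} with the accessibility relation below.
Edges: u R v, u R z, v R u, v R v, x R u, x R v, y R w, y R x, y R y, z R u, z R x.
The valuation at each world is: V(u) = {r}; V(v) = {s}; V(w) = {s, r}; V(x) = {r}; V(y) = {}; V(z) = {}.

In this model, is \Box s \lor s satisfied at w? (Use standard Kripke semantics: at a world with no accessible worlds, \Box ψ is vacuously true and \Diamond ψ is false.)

Yes

At w: \Box s is true, s is true, so \Box s \lor s is true.
  At w: no accessible worlds, so \Box s holds vacuously.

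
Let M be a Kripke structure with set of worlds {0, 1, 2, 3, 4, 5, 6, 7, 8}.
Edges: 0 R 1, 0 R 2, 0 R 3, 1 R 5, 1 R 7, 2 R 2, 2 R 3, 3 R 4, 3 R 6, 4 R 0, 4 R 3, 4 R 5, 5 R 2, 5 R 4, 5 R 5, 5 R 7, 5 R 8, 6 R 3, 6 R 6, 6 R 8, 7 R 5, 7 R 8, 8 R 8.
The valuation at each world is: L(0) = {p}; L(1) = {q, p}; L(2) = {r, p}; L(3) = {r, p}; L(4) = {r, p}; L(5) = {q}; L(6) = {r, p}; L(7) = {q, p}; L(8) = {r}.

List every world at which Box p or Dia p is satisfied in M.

Let φ = Box p or Dia p. Evaluate φ at each world:
  0 (successors {1, 2, 3}): φ is true.
  1 (successors {5, 7}): φ is true.
  2 (successors {2, 3}): φ is true.
  3 (successors {4, 6}): φ is true.
  4 (successors {0, 3, 5}): φ is true.
  5 (successors {2, 4, 5, 7, 8}): φ is true.
  6 (successors {3, 6, 8}): φ is true.
  7 (successors {5, 8}): φ is false.
  8 (successors {8}): φ is false.
For instance, at 7:
  At 7: Box p is false, Dia p is false, so Box p or Dia p is false.
    At 7: Box p requires p at every successor {5, 8}.
      p fails at 5, so Box p is false at 7.
    At 7: Dia p requires p at some successor in {5, 8}.
      At 5: p is false.
      At 8: p is false.
    So Dia p is false at 7.
Satisfying worlds: {0, 1, 2, 3, 4, 5, 6}

0, 1, 2, 3, 4, 5, 6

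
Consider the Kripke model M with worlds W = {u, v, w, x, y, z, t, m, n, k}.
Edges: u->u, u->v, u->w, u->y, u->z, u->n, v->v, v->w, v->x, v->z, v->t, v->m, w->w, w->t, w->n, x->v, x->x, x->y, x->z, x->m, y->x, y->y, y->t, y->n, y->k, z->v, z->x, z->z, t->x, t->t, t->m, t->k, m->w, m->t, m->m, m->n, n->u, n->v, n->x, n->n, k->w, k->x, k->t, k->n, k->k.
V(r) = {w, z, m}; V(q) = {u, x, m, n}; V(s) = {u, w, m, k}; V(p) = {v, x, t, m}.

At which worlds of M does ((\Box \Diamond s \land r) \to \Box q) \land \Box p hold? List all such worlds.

none

Recall that \Box ψ holds at a world iff ψ holds at every accessible world, and \Diamond ψ holds iff ψ holds at some accessible world.
Let φ = ((\Box \Diamond s \land r) \to \Box q) \land \Box p. Evaluate φ at each world:
  u (successors {u, v, w, y, z, n}): φ is false.
  v (successors {v, w, x, z, t, m}): φ is false.
  w (successors {w, t, n}): φ is false.
  x (successors {v, x, y, z, m}): φ is false.
  y (successors {x, y, t, n, k}): φ is false.
  z (successors {v, x, z}): φ is false.
  t (successors {x, t, m, k}): φ is false.
  m (successors {w, t, m, n}): φ is false.
  n (successors {u, v, x, n}): φ is false.
  k (successors {w, x, t, n, k}): φ is false.
For instance, at v:
  At v: (\Box \Diamond s \land r) \to \Box q is true, \Box p is false, so ((\Box \Diamond s \land r) \to \Box q) \land \Box p is false.
    At v: \Box \Diamond s \land r is false, \Box q is false, so (\Box \Diamond s \land r) \to \Box q is true.
      At v: \Box \Diamond s is false, r is false, so \Box \Diamond s \land r is false.
      At v: \Box q requires q at every successor {v, w, x, z, t, m}.
        q fails at v, so \Box q is false at v.
    At v: \Box p requires p at every successor {v, w, x, z, t, m}.
      p fails at w, so \Box p is false at v.
Satisfying worlds: none.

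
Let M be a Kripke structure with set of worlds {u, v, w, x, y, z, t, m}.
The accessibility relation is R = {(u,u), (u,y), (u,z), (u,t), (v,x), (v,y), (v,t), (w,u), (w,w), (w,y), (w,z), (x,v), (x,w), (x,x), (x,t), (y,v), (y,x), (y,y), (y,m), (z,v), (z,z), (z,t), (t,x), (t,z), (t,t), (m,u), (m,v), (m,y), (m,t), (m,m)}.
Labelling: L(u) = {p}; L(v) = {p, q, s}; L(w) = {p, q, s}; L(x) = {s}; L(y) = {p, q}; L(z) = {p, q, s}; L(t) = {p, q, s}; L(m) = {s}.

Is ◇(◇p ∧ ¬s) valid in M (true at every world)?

No

Recall that ◇ψ holds at a world iff ψ holds at some accessible world.
Let φ = ◇(◇p ∧ ¬s). Evaluate φ at each world:
  u (successors {u, y, z, t}): φ is true.
  v (successors {x, y, t}): φ is true.
  w (successors {u, w, y, z}): φ is true.
  x (successors {v, w, x, t}): φ is false.
  y (successors {v, x, y, m}): φ is true.
  z (successors {v, z, t}): φ is false.
  t (successors {x, z, t}): φ is false.
  m (successors {u, v, y, t, m}): φ is true.
Detail at x (counterexample):
  At x: ◇(◇p ∧ ¬s) requires ◇p ∧ ¬s at some successor in {v, w, x, t}.
    At v: ◇p ∧ ¬s is false.
    At w: ◇p ∧ ¬s is false.
    At x: ◇p ∧ ¬s is false.
    At t: ◇p ∧ ¬s is false.
  So ◇(◇p ∧ ¬s) is false at x.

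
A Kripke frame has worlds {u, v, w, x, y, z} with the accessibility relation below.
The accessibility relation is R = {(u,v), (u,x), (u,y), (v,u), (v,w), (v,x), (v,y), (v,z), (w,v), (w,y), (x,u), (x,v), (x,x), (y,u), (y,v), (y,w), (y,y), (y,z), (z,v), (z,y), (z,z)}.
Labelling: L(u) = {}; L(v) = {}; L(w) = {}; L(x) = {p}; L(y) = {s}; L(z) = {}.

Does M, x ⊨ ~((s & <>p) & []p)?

Yes

At x: (s & <>p) & []p is false, so ~((s & <>p) & []p) is true.
  At x: s & <>p is false, []p is false, so (s & <>p) & []p is false.
    At x: s is false, <>p is true, so s & <>p is false.
      At x: <>p requires p at some successor in {u, v, x}.
        p holds at x, so <>p is true at x.
    At x: []p requires p at every successor {u, v, x}.
      p fails at u, so []p is false at x.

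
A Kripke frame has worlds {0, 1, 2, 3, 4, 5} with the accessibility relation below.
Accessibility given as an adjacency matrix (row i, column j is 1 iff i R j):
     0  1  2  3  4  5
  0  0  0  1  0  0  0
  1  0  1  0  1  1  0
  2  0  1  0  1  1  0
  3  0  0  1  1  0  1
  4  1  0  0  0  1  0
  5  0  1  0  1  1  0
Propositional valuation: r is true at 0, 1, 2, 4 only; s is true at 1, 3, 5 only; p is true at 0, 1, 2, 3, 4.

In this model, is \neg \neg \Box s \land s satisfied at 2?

Recall that \Box ψ holds at a world iff ψ holds at every accessible world, and \Diamond ψ holds iff ψ holds at some accessible world.
At 2: \neg \neg \Box s is false, s is false, so \neg \neg \Box s \land s is false.
  At 2: \neg \Box s is true, so \neg \neg \Box s is false.
    At 2: \Box s is false, so \neg \Box s is true.
      At 2: \Box s requires s at every successor {1, 3, 4}.
        s fails at 4, so \Box s is false at 2.

No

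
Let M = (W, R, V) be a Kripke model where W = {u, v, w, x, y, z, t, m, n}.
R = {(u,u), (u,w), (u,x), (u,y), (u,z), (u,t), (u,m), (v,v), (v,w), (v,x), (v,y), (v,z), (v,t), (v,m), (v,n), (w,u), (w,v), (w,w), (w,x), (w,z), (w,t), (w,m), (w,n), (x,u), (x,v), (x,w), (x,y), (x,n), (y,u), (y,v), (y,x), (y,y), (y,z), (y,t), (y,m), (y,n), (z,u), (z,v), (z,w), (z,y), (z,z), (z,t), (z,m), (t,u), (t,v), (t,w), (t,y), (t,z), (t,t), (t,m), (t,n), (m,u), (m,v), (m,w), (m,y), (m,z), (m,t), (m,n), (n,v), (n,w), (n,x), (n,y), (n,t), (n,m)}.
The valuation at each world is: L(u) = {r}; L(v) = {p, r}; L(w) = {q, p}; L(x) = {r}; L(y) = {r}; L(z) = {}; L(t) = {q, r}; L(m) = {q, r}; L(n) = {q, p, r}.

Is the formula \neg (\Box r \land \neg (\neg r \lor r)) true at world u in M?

Yes

Recall that \Box ψ holds at a world iff ψ holds at every accessible world, and \Diamond ψ holds iff ψ holds at some accessible world.
At u: \Box r \land \neg (\neg r \lor r) is false, so \neg (\Box r \land \neg (\neg r \lor r)) is true.
  At u: \Box r is false, \neg (\neg r \lor r) is false, so \Box r \land \neg (\neg r \lor r) is false.
    At u: \Box r requires r at every successor {u, w, x, y, z, t, m}.
      r fails at w, so \Box r is false at u.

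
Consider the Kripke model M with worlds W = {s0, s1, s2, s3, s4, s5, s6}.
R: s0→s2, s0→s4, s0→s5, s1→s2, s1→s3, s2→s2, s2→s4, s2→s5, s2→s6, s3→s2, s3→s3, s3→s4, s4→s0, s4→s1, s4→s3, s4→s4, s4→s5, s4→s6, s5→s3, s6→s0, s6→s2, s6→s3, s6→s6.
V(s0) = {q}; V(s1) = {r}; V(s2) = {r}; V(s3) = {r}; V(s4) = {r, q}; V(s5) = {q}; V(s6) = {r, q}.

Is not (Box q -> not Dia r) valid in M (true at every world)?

No

Recall that Box ψ holds at a world iff ψ holds at every accessible world, and Dia ψ holds iff ψ holds at some accessible world.
Let φ = not (Box q -> not Dia r). Evaluate φ at each world:
  s0 (successors {s2, s4, s5}): φ is false.
  s1 (successors {s2, s3}): φ is false.
  s2 (successors {s2, s4, s5, s6}): φ is false.
  s3 (successors {s2, s3, s4}): φ is false.
  s4 (successors {s0, s1, s3, s4, s5, s6}): φ is false.
  s5 (successors {s3}): φ is false.
  s6 (successors {s0, s2, s3, s6}): φ is false.
Detail at s0 (counterexample):
  At s0: Box q -> not Dia r is true, so not (Box q -> not Dia r) is false.
    At s0: Box q is false, not Dia r is false, so Box q -> not Dia r is true.
      At s0: Box q requires q at every successor {s2, s4, s5}.
        q fails at s2, so Box q is false at s0.
      At s0: Dia r is true, so not Dia r is false.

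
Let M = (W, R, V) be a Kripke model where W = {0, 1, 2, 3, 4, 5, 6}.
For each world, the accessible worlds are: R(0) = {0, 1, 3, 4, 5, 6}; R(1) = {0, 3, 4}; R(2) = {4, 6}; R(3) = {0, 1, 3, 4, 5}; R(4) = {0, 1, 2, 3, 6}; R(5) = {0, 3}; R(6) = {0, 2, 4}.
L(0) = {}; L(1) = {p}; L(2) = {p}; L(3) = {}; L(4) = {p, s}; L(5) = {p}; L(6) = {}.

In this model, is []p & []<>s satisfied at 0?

No

At 0: []p is false, []<>s is false, so []p & []<>s is false.
  At 0: []p requires p at every successor {0, 1, 3, 4, 5, 6}.
    p fails at 0, so []p is false at 0.
  At 0: []<>s requires <>s at every successor {0, 1, 3, 4, 5, 6}.
    <>s fails at 4, so []<>s is false at 0.
      At 4: <>s requires s at some successor in {0, 1, 2, 3, 6}.
        At 0: s is false.
        At 1: s is false.
        At 2: s is false.
        At 3: s is false.
        At 6: s is false.
      So <>s is false at 4.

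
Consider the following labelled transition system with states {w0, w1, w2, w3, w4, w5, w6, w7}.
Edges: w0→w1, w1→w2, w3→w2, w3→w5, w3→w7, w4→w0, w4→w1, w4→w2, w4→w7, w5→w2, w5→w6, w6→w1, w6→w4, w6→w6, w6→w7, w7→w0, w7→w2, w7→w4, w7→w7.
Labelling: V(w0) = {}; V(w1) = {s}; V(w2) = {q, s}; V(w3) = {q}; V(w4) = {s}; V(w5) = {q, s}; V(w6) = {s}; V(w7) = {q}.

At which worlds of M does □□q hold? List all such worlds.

Let φ = □□q. Evaluate φ at each world:
  w0 (successors {w1}): φ is true.
  w1 (successors {w2}): φ is true.
  w2 (successors ∅): φ is true.
  w3 (successors {w2, w5, w7}): φ is false.
  w4 (successors {w0, w1, w2, w7}): φ is false.
  w5 (successors {w2, w6}): φ is false.
  w6 (successors {w1, w4, w6, w7}): φ is false.
  w7 (successors {w0, w2, w4, w7}): φ is false.
For instance, at w3:
  At w3: □□q requires □q at every successor {w2, w5, w7}.
    □q fails at w5, so □□q is false at w3.
      At w5: □q requires q at every successor {w2, w6}.
        q fails at w6, so □q is false at w5.
Satisfying worlds: {w0, w1, w2}

w0, w1, w2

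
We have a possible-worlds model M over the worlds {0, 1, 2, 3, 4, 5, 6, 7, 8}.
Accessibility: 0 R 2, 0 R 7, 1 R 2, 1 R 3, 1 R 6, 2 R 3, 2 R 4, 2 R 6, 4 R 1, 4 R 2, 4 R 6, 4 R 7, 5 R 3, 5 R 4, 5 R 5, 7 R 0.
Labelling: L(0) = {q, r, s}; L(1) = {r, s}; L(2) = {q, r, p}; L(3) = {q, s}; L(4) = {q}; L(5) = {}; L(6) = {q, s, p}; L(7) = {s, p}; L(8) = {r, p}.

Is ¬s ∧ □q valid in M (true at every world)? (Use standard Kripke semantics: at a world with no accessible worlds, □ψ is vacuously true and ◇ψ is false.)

No

Let φ = ¬s ∧ □q. Evaluate φ at each world:
  0 (successors {2, 7}): φ is false.
  1 (successors {2, 3, 6}): φ is false.
  2 (successors {3, 4, 6}): φ is true.
  3 (successors ∅): φ is false.
  4 (successors {1, 2, 6, 7}): φ is false.
  5 (successors {3, 4, 5}): φ is false.
  6 (successors ∅): φ is false.
  7 (successors {0}): φ is false.
  8 (successors ∅): φ is true.
Detail at 0 (counterexample):
  At 0: ¬s is false, □q is false, so ¬s ∧ □q is false.
    At 0: □q requires q at every successor {2, 7}.
      q fails at 7, so □q is false at 0.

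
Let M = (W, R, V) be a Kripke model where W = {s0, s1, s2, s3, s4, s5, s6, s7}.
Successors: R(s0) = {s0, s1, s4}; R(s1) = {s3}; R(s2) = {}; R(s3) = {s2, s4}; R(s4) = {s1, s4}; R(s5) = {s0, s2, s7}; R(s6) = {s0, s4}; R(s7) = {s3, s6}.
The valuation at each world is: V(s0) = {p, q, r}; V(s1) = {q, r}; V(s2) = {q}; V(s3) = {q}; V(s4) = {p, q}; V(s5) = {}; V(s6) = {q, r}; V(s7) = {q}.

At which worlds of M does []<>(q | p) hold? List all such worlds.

s0, s1, s2, s4, s6, s7

Let φ = []<>(q | p). Evaluate φ at each world:
  s0 (successors {s0, s1, s4}): φ is true.
  s1 (successors {s3}): φ is true.
  s2 (successors ∅): φ is true.
  s3 (successors {s2, s4}): φ is false.
  s4 (successors {s1, s4}): φ is true.
  s5 (successors {s0, s2, s7}): φ is false.
  s6 (successors {s0, s4}): φ is true.
  s7 (successors {s3, s6}): φ is true.
For instance, at s3:
  At s3: []<>(q | p) requires <>(q | p) at every successor {s2, s4}.
    <>(q | p) fails at s2, so []<>(q | p) is false at s3.
      At s2: no accessible worlds, so <>(q | p) is false.
Satisfying worlds: {s0, s1, s2, s4, s6, s7}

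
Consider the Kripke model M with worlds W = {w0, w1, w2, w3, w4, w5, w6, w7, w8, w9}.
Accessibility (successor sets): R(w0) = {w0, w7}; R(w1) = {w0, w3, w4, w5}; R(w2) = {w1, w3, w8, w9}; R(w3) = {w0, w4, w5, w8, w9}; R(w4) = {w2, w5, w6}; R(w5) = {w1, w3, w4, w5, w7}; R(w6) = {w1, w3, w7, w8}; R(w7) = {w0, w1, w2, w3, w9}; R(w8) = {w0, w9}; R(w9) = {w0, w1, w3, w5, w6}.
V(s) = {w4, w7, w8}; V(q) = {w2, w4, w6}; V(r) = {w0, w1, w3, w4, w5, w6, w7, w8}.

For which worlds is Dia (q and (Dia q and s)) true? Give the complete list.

Recall that Dia ψ holds at a world iff ψ holds at some accessible world.
Let φ = Dia (q and (Dia q and s)). Evaluate φ at each world:
  w0 (successors {w0, w7}): φ is false.
  w1 (successors {w0, w3, w4, w5}): φ is true.
  w2 (successors {w1, w3, w8, w9}): φ is false.
  w3 (successors {w0, w4, w5, w8, w9}): φ is true.
  w4 (successors {w2, w5, w6}): φ is false.
  w5 (successors {w1, w3, w4, w5, w7}): φ is true.
  w6 (successors {w1, w3, w7, w8}): φ is false.
  w7 (successors {w0, w1, w2, w3, w9}): φ is false.
  w8 (successors {w0, w9}): φ is false.
  w9 (successors {w0, w1, w3, w5, w6}): φ is false.
For instance, at w7:
  At w7: Dia (q and (Dia q and s)) requires q and (Dia q and s) at some successor in {w0, w1, w2, w3, w9}.
    At w0: q and (Dia q and s) is false.
    At w1: q and (Dia q and s) is false.
    At w2: q and (Dia q and s) is false.
    At w3: q and (Dia q and s) is false.
    At w9: q and (Dia q and s) is false.
  So Dia (q and (Dia q and s)) is false at w7.
Satisfying worlds: {w1, w3, w5}

w1, w3, w5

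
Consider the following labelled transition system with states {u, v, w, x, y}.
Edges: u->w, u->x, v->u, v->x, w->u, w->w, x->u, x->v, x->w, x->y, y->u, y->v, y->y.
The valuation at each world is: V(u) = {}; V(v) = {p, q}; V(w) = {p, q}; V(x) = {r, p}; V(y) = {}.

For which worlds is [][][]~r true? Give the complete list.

none

Let φ = [][][]~r. Evaluate φ at each world:
  u (successors {w, x}): φ is false.
  v (successors {u, x}): φ is false.
  w (successors {u, w}): φ is false.
  x (successors {u, v, w, y}): φ is false.
  y (successors {u, v, y}): φ is false.
For instance, at w:
  At w: [][][]~r requires [][]~r at every successor {u, w}.
    [][]~r fails at w, so [][][]~r is false at w.
      At w: [][]~r requires []~r at every successor {u, w}.
        []~r fails at u, so [][]~r is false at w.
Satisfying worlds: none.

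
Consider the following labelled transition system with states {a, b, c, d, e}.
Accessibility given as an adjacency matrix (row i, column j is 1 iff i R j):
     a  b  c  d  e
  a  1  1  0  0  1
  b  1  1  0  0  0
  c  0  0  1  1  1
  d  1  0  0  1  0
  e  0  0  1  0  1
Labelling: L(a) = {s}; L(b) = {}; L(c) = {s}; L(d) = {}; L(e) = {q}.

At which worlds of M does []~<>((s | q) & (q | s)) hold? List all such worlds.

none

Recall that []ψ holds at a world iff ψ holds at every accessible world, and <>ψ holds iff ψ holds at some accessible world.
Let φ = []~<>((s | q) & (q | s)). Evaluate φ at each world:
  a (successors {a, b, e}): φ is false.
  b (successors {a, b}): φ is false.
  c (successors {c, d, e}): φ is false.
  d (successors {a, d}): φ is false.
  e (successors {c, e}): φ is false.
For instance, at a:
  At a: []~<>((s | q) & (q | s)) requires ~<>((s | q) & (q | s)) at every successor {a, b, e}.
    ~<>((s | q) & (q | s)) fails at a, so []~<>((s | q) & (q | s)) is false at a.
      At a: <>((s | q) & (q | s)) is true, so ~<>((s | q) & (q | s)) is false.
Satisfying worlds: none.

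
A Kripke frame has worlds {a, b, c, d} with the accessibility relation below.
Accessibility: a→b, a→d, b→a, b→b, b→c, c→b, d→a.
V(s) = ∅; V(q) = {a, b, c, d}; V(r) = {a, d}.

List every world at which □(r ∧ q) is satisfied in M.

Let φ = □(r ∧ q). Evaluate φ at each world:
  a (successors {b, d}): φ is false.
  b (successors {a, b, c}): φ is false.
  c (successors {b}): φ is false.
  d (successors {a}): φ is true.
For instance, at c:
  At c: □(r ∧ q) requires r ∧ q at every successor {b}.
    r ∧ q fails at b, so □(r ∧ q) is false at c.
Satisfying worlds: {d}

d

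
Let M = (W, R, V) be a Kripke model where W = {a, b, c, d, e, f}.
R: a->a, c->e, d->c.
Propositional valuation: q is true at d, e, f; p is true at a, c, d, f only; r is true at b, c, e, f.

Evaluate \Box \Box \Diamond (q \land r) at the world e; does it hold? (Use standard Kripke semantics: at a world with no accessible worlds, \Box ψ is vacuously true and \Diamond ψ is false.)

At e: no accessible worlds, so \Box \Box \Diamond (q \land r) holds vacuously.

Yes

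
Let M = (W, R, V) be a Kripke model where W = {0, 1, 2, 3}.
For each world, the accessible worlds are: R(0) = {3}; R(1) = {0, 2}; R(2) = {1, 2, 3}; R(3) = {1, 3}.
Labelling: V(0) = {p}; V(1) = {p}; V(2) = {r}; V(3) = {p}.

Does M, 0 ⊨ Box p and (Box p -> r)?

Recall that Box ψ holds at a world iff ψ holds at every accessible world, and Dia ψ holds iff ψ holds at some accessible world.
At 0: Box p is true, Box p -> r is false, so Box p and (Box p -> r) is false.
  At 0: Box p requires p at every successor {3}.
    At 3: p is true.
  So Box p is true at 0.
  At 0: Box p is true, r is false, so Box p -> r is false.
    At 0: Box p requires p at every successor {3}.
      At 3: p is true.
    So Box p is true at 0.

No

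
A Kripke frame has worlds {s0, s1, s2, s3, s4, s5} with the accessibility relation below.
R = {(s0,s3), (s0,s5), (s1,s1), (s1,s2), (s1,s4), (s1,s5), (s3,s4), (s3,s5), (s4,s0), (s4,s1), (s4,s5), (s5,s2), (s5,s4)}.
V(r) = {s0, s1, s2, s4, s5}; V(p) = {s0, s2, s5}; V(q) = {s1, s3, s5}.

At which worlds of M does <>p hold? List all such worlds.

s0, s1, s3, s4, s5

Let φ = <>p. Evaluate φ at each world:
  s0 (successors {s3, s5}): φ is true.
  s1 (successors {s1, s2, s4, s5}): φ is true.
  s2 (successors ∅): φ is false.
  s3 (successors {s4, s5}): φ is true.
  s4 (successors {s0, s1, s5}): φ is true.
  s5 (successors {s2, s4}): φ is true.
For instance, at s0:
  At s0: <>p requires p at some successor in {s3, s5}.
    p holds at s5, so <>p is true at s0.
Satisfying worlds: {s0, s1, s3, s4, s5}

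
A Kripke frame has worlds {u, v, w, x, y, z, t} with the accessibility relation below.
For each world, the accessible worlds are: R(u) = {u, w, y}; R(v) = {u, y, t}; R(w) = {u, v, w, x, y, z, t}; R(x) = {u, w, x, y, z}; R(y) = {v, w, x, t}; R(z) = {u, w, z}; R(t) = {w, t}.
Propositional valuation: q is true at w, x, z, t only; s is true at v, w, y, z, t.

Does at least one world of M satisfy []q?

Recall that []ψ holds at a world iff ψ holds at every accessible world, and <>ψ holds iff ψ holds at some accessible world.
Let φ = []q. Evaluate φ at each world:
  u (successors {u, w, y}): φ is false.
  v (successors {u, y, t}): φ is false.
  w (successors {u, v, w, x, y, z, t}): φ is false.
  x (successors {u, w, x, y, z}): φ is false.
  y (successors {v, w, x, t}): φ is false.
  z (successors {u, w, z}): φ is false.
  t (successors {w, t}): φ is true.
Detail at t (witness):
  At t: []q requires q at every successor {w, t}.
    At w: q is true.
    At t: q is true.
  So []q is true at t.

Yes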